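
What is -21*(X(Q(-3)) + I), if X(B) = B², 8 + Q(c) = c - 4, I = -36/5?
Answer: -22869/5 ≈ -4573.8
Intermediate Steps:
I = -36/5 (I = -36*⅕ = -36/5 ≈ -7.2000)
Q(c) = -12 + c (Q(c) = -8 + (c - 4) = -8 + (-4 + c) = -12 + c)
-21*(X(Q(-3)) + I) = -21*((-12 - 3)² - 36/5) = -21*((-15)² - 36/5) = -21*(225 - 36/5) = -21*1089/5 = -22869/5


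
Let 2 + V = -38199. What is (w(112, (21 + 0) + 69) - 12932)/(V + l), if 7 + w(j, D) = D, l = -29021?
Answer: 12849/67222 ≈ 0.19114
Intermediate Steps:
V = -38201 (V = -2 - 38199 = -38201)
w(j, D) = -7 + D
(w(112, (21 + 0) + 69) - 12932)/(V + l) = ((-7 + ((21 + 0) + 69)) - 12932)/(-38201 - 29021) = ((-7 + (21 + 69)) - 12932)/(-67222) = ((-7 + 90) - 12932)*(-1/67222) = (83 - 12932)*(-1/67222) = -12849*(-1/67222) = 12849/67222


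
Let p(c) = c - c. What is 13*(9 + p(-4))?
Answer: 117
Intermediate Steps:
p(c) = 0
13*(9 + p(-4)) = 13*(9 + 0) = 13*9 = 117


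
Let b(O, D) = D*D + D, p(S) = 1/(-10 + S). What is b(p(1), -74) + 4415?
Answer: 9817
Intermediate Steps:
b(O, D) = D + D² (b(O, D) = D² + D = D + D²)
b(p(1), -74) + 4415 = -74*(1 - 74) + 4415 = -74*(-73) + 4415 = 5402 + 4415 = 9817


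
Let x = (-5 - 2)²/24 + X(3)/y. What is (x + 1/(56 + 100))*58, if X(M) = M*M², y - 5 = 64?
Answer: 169215/1196 ≈ 141.48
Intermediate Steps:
y = 69 (y = 5 + 64 = 69)
X(M) = M³
x = 1343/552 (x = (-5 - 2)²/24 + 3³/69 = (-7)²*(1/24) + 27*(1/69) = 49*(1/24) + 9/23 = 49/24 + 9/23 = 1343/552 ≈ 2.4330)
(x + 1/(56 + 100))*58 = (1343/552 + 1/(56 + 100))*58 = (1343/552 + 1/156)*58 = (5835/2392)*58 = 169215/1196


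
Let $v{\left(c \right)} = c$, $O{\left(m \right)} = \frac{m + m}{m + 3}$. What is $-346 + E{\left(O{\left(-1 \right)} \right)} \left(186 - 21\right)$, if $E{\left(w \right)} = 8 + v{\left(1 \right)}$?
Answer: $1139$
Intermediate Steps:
$O{\left(m \right)} = \frac{2 m}{3 + m}$
$E{\left(w \right)} = 9$ ($E{\left(w \right)} = 8 + 1 = 9$)
$-346 + E{\left(O{\left(-1 \right)} \right)} \left(186 - 21\right) = -346 + 9 \left(186 - 21\right) = -346 + 9 \cdot 165 = -346 + 1485 = 1139$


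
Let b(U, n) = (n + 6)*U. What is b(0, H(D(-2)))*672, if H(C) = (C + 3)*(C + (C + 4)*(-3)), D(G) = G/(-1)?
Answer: 0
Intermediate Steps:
D(G) = -G (D(G) = G*(-1) = -G)
H(C) = (-12 - 2*C)*(3 + C) (H(C) = (3 + C)*(C + (4 + C)*(-3)) = (3 + C)*(C + (-12 - 3*C)) = (3 + C)*(-12 - 2*C) = (-12 - 2*C)*(3 + C))
b(U, n) = U*(6 + n) (b(U, n) = (6 + n)*U = U*(6 + n))
b(0, H(D(-2)))*672 = (0*(6 + (-36 - (-18)*(-2) - 2*(-1*(-2))**2)))*672 = (0*(6 + (-36 - 18*2 - 2*2**2)))*672 = (0*(6 + (-36 - 36 - 2*4)))*672 = (0*(6 + (-36 - 36 - 8)))*672 = (0*(6 - 80))*672 = (0*(-74))*672 = 0*672 = 0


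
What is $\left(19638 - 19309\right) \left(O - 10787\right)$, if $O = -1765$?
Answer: $-4129608$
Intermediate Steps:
$\left(19638 - 19309\right) \left(O - 10787\right) = \left(19638 - 19309\right) \left(-1765 - 10787\right) = 329 \left(-12552\right) = -4129608$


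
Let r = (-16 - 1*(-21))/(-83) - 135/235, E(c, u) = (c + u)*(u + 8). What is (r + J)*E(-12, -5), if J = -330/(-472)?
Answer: -3025779/920636 ≈ -3.2866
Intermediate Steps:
E(c, u) = (8 + u)*(c + u) (E(c, u) = (c + u)*(8 + u) = (8 + u)*(c + u))
J = 165/236 (J = -330*(-1/472) = 165/236 ≈ 0.69915)
r = -2476/3901 (r = (-16 + 21)*(-1/83) - 135*1/235 = 5*(-1/83) - 27/47 = -5/83 - 27/47 = -2476/3901 ≈ -0.63471)
(r + J)*E(-12, -5) = (-2476/3901 + 165/236)*((-5)**2 + 8*(-12) + 8*(-5) - 12*(-5)) = 59329*(25 - 96 - 40 + 60)/920636 = (59329/920636)*(-51) = -3025779/920636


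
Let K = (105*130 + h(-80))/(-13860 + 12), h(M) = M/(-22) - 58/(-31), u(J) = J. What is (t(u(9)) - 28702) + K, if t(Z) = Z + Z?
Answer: -5643971810/196757 ≈ -28685.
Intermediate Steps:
h(M) = 58/31 - M/22 (h(M) = M*(-1/22) - 58*(-1/31) = -M/22 + 58/31 = 58/31 - M/22)
K = -194022/196757 (K = (105*130 + (58/31 - 1/22*(-80)))/(-13860 + 12) = (13650 + (58/31 + 40/11))/(-13848) = (13650 + 1878/341)*(-1/13848) = (4656528/341)*(-1/13848) = -194022/196757 ≈ -0.98610)
t(Z) = 2*Z
(t(u(9)) - 28702) + K = (2*9 - 28702) - 194022/196757 = (18 - 28702) - 194022/196757 = -28684 - 194022/196757 = -5643971810/196757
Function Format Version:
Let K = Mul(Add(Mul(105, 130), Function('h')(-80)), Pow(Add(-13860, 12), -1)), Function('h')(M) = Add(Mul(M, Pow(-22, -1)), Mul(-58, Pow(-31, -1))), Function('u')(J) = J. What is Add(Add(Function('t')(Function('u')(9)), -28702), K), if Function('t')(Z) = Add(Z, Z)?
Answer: Rational(-5643971810, 196757) ≈ -28685.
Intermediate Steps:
Function('h')(M) = Add(Rational(58, 31), Mul(Rational(-1, 22), M)) (Function('h')(M) = Add(Mul(M, Rational(-1, 22)), Mul(-58, Rational(-1, 31))) = Add(Mul(Rational(-1, 22), M), Rational(58, 31)) = Add(Rational(58, 31), Mul(Rational(-1, 22), M)))
K = Rational(-194022, 196757) (K = Mul(Add(Mul(105, 130), Add(Rational(58, 31), Mul(Rational(-1, 22), -80))), Pow(Add(-13860, 12), -1)) = Mul(Add(13650, Add(Rational(58, 31), Rational(40, 11))), Pow(-13848, -1)) = Mul(Add(13650, Rational(1878, 341)), Rational(-1, 13848)) = Mul(Rational(4656528, 341), Rational(-1, 13848)) = Rational(-194022, 196757) ≈ -0.98610)
Function('t')(Z) = Mul(2, Z)
Add(Add(Function('t')(Function('u')(9)), -28702), K) = Add(Add(Mul(2, 9), -28702), Rational(-194022, 196757)) = Add(Add(18, -28702), Rational(-194022, 196757)) = Add(-28684, Rational(-194022, 196757)) = Rational(-5643971810, 196757)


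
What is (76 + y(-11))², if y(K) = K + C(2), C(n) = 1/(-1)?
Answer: 4096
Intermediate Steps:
C(n) = -1
y(K) = -1 + K (y(K) = K - 1 = -1 + K)
(76 + y(-11))² = (76 + (-1 - 11))² = (76 - 12)² = 64² = 4096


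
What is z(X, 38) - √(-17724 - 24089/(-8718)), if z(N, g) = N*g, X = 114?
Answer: 4332 - I*√1346876451474/8718 ≈ 4332.0 - 133.12*I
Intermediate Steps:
z(X, 38) - √(-17724 - 24089/(-8718)) = 114*38 - √(-17724 - 24089/(-8718)) = 4332 - √(-17724 - 24089*(-1/8718)) = 4332 - √(-17724 + 24089/8718) = 4332 - √(-154493743/8718) = 4332 - I*√1346876451474/8718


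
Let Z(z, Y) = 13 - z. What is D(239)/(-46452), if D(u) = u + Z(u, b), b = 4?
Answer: -13/46452 ≈ -0.00027986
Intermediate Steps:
D(u) = 13 (D(u) = u + (13 - u) = 13)
D(239)/(-46452) = 13/(-46452) = 13*(-1/46452) = -13/46452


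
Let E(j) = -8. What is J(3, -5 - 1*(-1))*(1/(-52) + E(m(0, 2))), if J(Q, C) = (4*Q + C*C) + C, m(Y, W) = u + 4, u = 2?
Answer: -2502/13 ≈ -192.46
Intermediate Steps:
m(Y, W) = 6 (m(Y, W) = 2 + 4 = 6)
J(Q, C) = C + C**2 + 4*Q (J(Q, C) = (4*Q + C**2) + C = (C**2 + 4*Q) + C = C + C**2 + 4*Q)
J(3, -5 - 1*(-1))*(1/(-52) + E(m(0, 2))) = ((-5 - 1*(-1)) + (-5 - 1*(-1))**2 + 4*3)*(1/(-52) - 8) = ((-5 + 1) + (-5 + 1)**2 + 12)*(-1/52 - 8) = (-4 + (-4)**2 + 12)*(-417/52) = (-4 + 16 + 12)*(-417/52) = 24*(-417/52) = -2502/13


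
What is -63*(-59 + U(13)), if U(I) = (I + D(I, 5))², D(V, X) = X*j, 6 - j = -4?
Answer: -246330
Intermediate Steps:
j = 10 (j = 6 - 1*(-4) = 6 + 4 = 10)
D(V, X) = 10*X (D(V, X) = X*10 = 10*X)
U(I) = (50 + I)² (U(I) = (I + 10*5)² = (I + 50)² = (50 + I)²)
-63*(-59 + U(13)) = -63*(-59 + (50 + 13)²) = -63*(-59 + 63²) = -63*(-59 + 3969) = -63*3910 = -246330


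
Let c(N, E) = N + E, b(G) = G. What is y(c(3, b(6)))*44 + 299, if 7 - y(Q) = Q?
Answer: 211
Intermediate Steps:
c(N, E) = E + N
y(Q) = 7 - Q
y(c(3, b(6)))*44 + 299 = (7 - (6 + 3))*44 + 299 = (7 - 1*9)*44 + 299 = (7 - 9)*44 + 299 = -2*44 + 299 = -88 + 299 = 211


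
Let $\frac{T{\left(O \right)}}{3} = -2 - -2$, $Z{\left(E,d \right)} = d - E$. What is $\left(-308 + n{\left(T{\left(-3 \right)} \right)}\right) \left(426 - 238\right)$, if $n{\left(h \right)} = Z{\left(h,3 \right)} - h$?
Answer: $-57340$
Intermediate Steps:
$T{\left(O \right)} = 0$ ($T{\left(O \right)} = 3 \left(-2 - -2\right) = 3 \left(-2 + 2\right) = 3 \cdot 0 = 0$)
$n{\left(h \right)} = 3 - 2 h$ ($n{\left(h \right)} = \left(3 - h\right) - h = 3 - 2 h$)
$\left(-308 + n{\left(T{\left(-3 \right)} \right)}\right) \left(426 - 238\right) = \left(-308 + \left(3 - 0\right)\right) \left(426 - 238\right) = \left(-308 + \left(3 + 0\right)\right) 188 = \left(-308 + 3\right) 188 = \left(-305\right) 188 = -57340$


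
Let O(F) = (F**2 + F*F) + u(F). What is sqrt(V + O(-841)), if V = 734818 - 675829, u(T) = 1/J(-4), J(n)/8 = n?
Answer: 7*sqrt(1924638)/8 ≈ 1213.9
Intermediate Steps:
J(n) = 8*n
u(T) = -1/32 (u(T) = 1/(8*(-4)) = 1/(-32) = -1/32)
V = 58989
O(F) = -1/32 + 2*F**2 (O(F) = (F**2 + F*F) - 1/32 = (F**2 + F**2) - 1/32 = 2*F**2 - 1/32 = -1/32 + 2*F**2)
sqrt(V + O(-841)) = sqrt(58989 + (-1/32 + 2*(-841)**2)) = sqrt(58989 + (-1/32 + 2*707281)) = sqrt(58989 + (-1/32 + 1414562)) = sqrt(58989 + 45265983/32) = sqrt(47153631/32) = 7*sqrt(1924638)/8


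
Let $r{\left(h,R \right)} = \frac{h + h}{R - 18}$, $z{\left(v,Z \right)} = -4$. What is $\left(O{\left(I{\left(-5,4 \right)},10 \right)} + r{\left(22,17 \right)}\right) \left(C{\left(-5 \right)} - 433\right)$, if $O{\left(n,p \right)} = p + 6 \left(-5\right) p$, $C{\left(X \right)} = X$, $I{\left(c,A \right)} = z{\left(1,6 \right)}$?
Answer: $146292$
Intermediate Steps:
$I{\left(c,A \right)} = -4$
$r{\left(h,R \right)} = \frac{2 h}{-18 + R}$
$O{\left(n,p \right)} = - 29 p$ ($O{\left(n,p \right)} = p - 30 p = - 29 p$)
$\left(O{\left(I{\left(-5,4 \right)},10 \right)} + r{\left(22,17 \right)}\right) \left(C{\left(-5 \right)} - 433\right) = \left(\left(-29\right) 10 + 2 \cdot 22 \frac{1}{-18 + 17}\right) \left(-5 - 433\right) = \left(-290 + 2 \cdot 22 \frac{1}{-1}\right) \left(-438\right) = \left(-290 + 2 \cdot 22 \left(-1\right)\right) \left(-438\right) = \left(-290 - 44\right) \left(-438\right) = \left(-334\right) \left(-438\right) = 146292$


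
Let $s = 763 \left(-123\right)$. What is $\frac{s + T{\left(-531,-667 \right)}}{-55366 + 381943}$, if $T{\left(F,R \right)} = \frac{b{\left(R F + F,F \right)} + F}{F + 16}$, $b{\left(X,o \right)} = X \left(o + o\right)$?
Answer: $\frac{109080116}{56062385} \approx 1.9457$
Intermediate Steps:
$b{\left(X,o \right)} = 2 X o$ ($b{\left(X,o \right)} = X 2 o = 2 X o$)
$s = -93849$
$T{\left(F,R \right)} = \frac{F + 2 F \left(F + F R\right)}{16 + F}$ ($T{\left(F,R \right)} = \frac{2 \left(R F + F\right) F + F}{F + 16} = \frac{2 \left(F R + F\right) F + F}{16 + F} = \frac{2 \left(F + F R\right) F + F}{16 + F} = \frac{2 F \left(F + F R\right) + F}{16 + F} = \frac{F + 2 F \left(F + F R\right)}{16 + F}$)
$\frac{s + T{\left(-531,-667 \right)}}{-55366 + 381943} = \frac{-93849 - \frac{531 \left(1 + 2 \left(-531\right) \left(1 - 667\right)\right)}{16 - 531}}{-55366 + 381943} = \frac{-93849 - \frac{531 \left(1 + 2 \left(-531\right) \left(-666\right)\right)}{-515}}{326577} = \left(-93849 - - \frac{531 \left(1 + 707292\right)}{515}\right) \frac{1}{326577} = \left(-93849 - \left(- \frac{531}{515}\right) 707293\right) \frac{1}{326577} = \left(-93849 + \frac{375572583}{515}\right) \frac{1}{326577} = \frac{327240348}{515} \cdot \frac{1}{326577} = \frac{109080116}{56062385}$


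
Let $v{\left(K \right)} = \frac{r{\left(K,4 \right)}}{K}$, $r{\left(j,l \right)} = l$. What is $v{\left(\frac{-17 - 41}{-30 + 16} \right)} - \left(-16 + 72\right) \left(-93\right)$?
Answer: $\frac{151060}{29} \approx 5209.0$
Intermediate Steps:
$v{\left(K \right)} = \frac{4}{K}$
$v{\left(\frac{-17 - 41}{-30 + 16} \right)} - \left(-16 + 72\right) \left(-93\right) = \frac{4}{\left(-17 - 41\right) \frac{1}{-30 + 16}} - \left(-16 + 72\right) \left(-93\right) = \frac{4}{\left(-58\right) \frac{1}{-14}} - 56 \left(-93\right) = \frac{4}{\left(-58\right) \left(- \frac{1}{14}\right)} - -5208 = \frac{4}{\frac{29}{7}} + 5208 = 4 \cdot \frac{7}{29} + 5208 = \frac{28}{29} + 5208 = \frac{151060}{29}$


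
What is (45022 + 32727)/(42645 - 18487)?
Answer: 77749/24158 ≈ 3.2184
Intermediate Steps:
(45022 + 32727)/(42645 - 18487) = 77749/24158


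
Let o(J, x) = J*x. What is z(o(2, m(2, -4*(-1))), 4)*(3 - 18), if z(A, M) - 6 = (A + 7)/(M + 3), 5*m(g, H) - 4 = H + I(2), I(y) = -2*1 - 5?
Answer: -741/7 ≈ -105.86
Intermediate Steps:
I(y) = -7 (I(y) = -2 - 5 = -7)
m(g, H) = -3/5 + H/5 (m(g, H) = 4/5 + (H - 7)/5 = 4/5 + (-7 + H)/5 = 4/5 + (-7/5 + H/5) = -3/5 + H/5)
z(A, M) = 6 + (7 + A)/(3 + M) (z(A, M) = 6 + (A + 7)/(M + 3) = 6 + (7 + A)/(3 + M))
z(o(2, m(2, -4*(-1))), 4)*(3 - 18) = ((25 + 2*(-3/5 + (-4*(-1))/5) + 6*4)/(3 + 4))*(3 - 18) = ((25 + 2*(-3/5 + (1/5)*4) + 24)/7)*(-15) = ((25 + 2*(-3/5 + 4/5) + 24)/7)*(-15) = ((25 + 2*(1/5) + 24)/7)*(-15) = ((25 + 2/5 + 24)/7)*(-15) = ((1/7)*(247/5))*(-15) = (247/35)*(-15) = -741/7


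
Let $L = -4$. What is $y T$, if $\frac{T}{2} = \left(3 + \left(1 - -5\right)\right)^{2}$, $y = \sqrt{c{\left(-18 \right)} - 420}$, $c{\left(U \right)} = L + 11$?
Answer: $162 i \sqrt{413} \approx 3292.2 i$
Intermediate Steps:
$c{\left(U \right)} = 7$ ($c{\left(U \right)} = -4 + 11 = 7$)
$y = i \sqrt{413}$ ($y = \sqrt{7 - 420} = \sqrt{-413} = i \sqrt{413} \approx 20.322 i$)
$T = 162$ ($T = 2 \left(3 + \left(1 - -5\right)\right)^{2} = 2 \left(3 + \left(1 + 5\right)\right)^{2} = 2 \left(3 + 6\right)^{2} = 2 \cdot 9^{2} = 2 \cdot 81 = 162$)
$y T = i \sqrt{413} \cdot 162 = 162 i \sqrt{413}$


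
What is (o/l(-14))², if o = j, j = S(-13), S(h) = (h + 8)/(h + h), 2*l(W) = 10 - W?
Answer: 25/97344 ≈ 0.00025682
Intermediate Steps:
l(W) = 5 - W/2 (l(W) = (10 - W)/2 = 5 - W/2)
S(h) = (8 + h)/(2*h) (S(h) = (8 + h)/((2*h)) = (8 + h)*(1/(2*h)) = (8 + h)/(2*h))
j = 5/26 (j = (½)*(8 - 13)/(-13) = (½)*(-1/13)*(-5) = 5/26 ≈ 0.19231)
o = 5/26 ≈ 0.19231
(o/l(-14))² = (5/(26*(5 - ½*(-14))))² = (5/(26*(5 + 7)))² = ((5/26)/12)² = ((5/26)*(1/12))² = (5/312)² = 25/97344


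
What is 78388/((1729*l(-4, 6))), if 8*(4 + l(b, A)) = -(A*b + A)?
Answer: -313552/12103 ≈ -25.907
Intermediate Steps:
l(b, A) = -4 - A/8 - A*b/8 (l(b, A) = -4 + (-(A*b + A))/8 = -4 + (-(A + A*b))/8 = -4 + (-A - A*b)/8 = -4 + (-A/8 - A*b/8) = -4 - A/8 - A*b/8)
78388/((1729*l(-4, 6))) = 78388/((1729*(-4 - ⅛*6 - ⅛*6*(-4)))) = 78388/((1729*(-4 - ¾ + 3))) = 78388/((1729*(-7/4))) = 78388/(-12103/4) = 78388*(-4/12103) = -313552/12103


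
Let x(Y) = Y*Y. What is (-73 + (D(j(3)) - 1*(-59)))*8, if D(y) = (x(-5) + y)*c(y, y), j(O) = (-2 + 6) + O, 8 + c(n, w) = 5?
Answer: -880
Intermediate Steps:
c(n, w) = -3 (c(n, w) = -8 + 5 = -3)
j(O) = 4 + O
x(Y) = Y²
D(y) = -75 - 3*y (D(y) = ((-5)² + y)*(-3) = (25 + y)*(-3) = -75 - 3*y)
(-73 + (D(j(3)) - 1*(-59)))*8 = (-73 + ((-75 - 3*(4 + 3)) - 1*(-59)))*8 = (-73 + ((-75 - 3*7) + 59))*8 = (-73 + ((-75 - 21) + 59))*8 = (-73 + (-96 + 59))*8 = (-73 - 37)*8 = -110*8 = -880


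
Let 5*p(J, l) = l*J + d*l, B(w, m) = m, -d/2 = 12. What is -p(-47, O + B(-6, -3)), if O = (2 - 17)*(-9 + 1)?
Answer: 8307/5 ≈ 1661.4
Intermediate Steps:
d = -24 (d = -2*12 = -24)
O = 120 (O = -15*(-8) = 120)
p(J, l) = -24*l/5 + J*l/5 (p(J, l) = (l*J - 24*l)/5 = (J*l - 24*l)/5 = (-24*l + J*l)/5 = -24*l/5 + J*l/5)
-p(-47, O + B(-6, -3)) = -(120 - 3)*(-24 - 47)/5 = -117*(-71)/5 = -1*(-8307/5) = 8307/5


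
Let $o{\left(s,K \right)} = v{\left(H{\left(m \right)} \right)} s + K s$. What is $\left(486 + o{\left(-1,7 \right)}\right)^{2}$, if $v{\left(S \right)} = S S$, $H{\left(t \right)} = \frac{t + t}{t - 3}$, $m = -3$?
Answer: $228484$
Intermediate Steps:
$H{\left(t \right)} = \frac{2 t}{-3 + t}$
$v{\left(S \right)} = S^{2}$
$o{\left(s,K \right)} = s + K s$ ($o{\left(s,K \right)} = \left(2 \left(-3\right) \frac{1}{-3 - 3}\right)^{2} s + K s = \left(2 \left(-3\right) \frac{1}{-6}\right)^{2} s + K s = \left(2 \left(-3\right) \left(- \frac{1}{6}\right)\right)^{2} s + K s = 1^{2} s + K s = 1 s + K s = s + K s$)
$\left(486 + o{\left(-1,7 \right)}\right)^{2} = \left(486 - \left(1 + 7\right)\right)^{2} = \left(486 - 8\right)^{2} = 478^{2} = 228484$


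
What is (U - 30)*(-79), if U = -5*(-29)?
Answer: -9085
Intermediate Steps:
U = 145
(U - 30)*(-79) = (145 - 30)*(-79) = 115*(-79) = -9085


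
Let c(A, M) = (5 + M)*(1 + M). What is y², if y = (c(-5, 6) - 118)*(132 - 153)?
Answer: 741321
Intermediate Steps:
c(A, M) = (1 + M)*(5 + M)
y = 861 (y = ((5 + 6² + 6*6) - 118)*(132 - 153) = ((5 + 36 + 36) - 118)*(-21) = (77 - 118)*(-21) = -41*(-21) = 861)
y² = 861² = 741321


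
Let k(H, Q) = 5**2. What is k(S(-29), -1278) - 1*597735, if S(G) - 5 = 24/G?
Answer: -597710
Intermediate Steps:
S(G) = 5 + 24/G
k(H, Q) = 25
k(S(-29), -1278) - 1*597735 = 25 - 1*597735 = 25 - 597735 = -597710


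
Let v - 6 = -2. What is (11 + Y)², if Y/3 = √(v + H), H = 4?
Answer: 193 + 132*√2 ≈ 379.68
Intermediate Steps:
v = 4 (v = 6 - 2 = 4)
Y = 6*√2 (Y = 3*√(4 + 4) = 3*√8 = 3*(2*√2) = 6*√2 ≈ 8.4853)
(11 + Y)² = (11 + 6*√2)²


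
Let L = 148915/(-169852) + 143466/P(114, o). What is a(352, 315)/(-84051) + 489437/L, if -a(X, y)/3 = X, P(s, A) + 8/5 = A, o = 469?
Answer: 164944286808063532/103146640763445 ≈ 1599.1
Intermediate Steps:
P(s, A) = -8/5 + A
L = 40497306935/132314708 (L = 148915/(-169852) + 143466/(-8/5 + 469) = 148915*(-1/169852) + 143466/(2337/5) = -148915/169852 + 143466*(5/2337) = -148915/169852 + 239110/779 = 40497306935/132314708 ≈ 306.07)
a(X, y) = -3*X
a(352, 315)/(-84051) + 489437/L = -3*352/(-84051) + 489437/(40497306935/132314708) = -1056*(-1/84051) + 489437*(132314708/40497306935) = 32/2547 + 64759713739396/40497306935 = 164944286808063532/103146640763445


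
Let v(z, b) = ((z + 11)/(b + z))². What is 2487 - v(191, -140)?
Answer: 6427883/2601 ≈ 2471.3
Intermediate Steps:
v(z, b) = (11 + z)²/(b + z)² (v(z, b) = ((11 + z)/(b + z))² = (11 + z)²/(b + z)²)
2487 - v(191, -140) = 2487 - (11 + 191)²/(-140 + 191)² = 2487 - 202²/51² = 2487 - 40804/2601 = 6427883/2601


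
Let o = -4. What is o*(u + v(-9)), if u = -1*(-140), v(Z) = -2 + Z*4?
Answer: -408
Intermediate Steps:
v(Z) = -2 + 4*Z
u = 140
o*(u + v(-9)) = -4*(140 + (-2 + 4*(-9))) = -4*(140 + (-2 - 36)) = -4*(140 - 38) = -4*102 = -408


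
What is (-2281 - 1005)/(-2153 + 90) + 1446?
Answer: 2986384/2063 ≈ 1447.6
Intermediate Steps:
(-2281 - 1005)/(-2153 + 90) + 1446 = -3286/(-2063) + 1446 = -3286*(-1/2063) + 1446 = 3286/2063 + 1446 = 2986384/2063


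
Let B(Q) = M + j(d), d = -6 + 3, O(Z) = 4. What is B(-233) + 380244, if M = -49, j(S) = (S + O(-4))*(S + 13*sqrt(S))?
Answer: 380192 + 13*I*sqrt(3) ≈ 3.8019e+5 + 22.517*I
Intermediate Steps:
d = -3
j(S) = (4 + S)*(S + 13*sqrt(S)) (j(S) = (S + 4)*(S + 13*sqrt(S)) = (4 + S)*(S + 13*sqrt(S)))
B(Q) = -52 + 13*I*sqrt(3) (B(Q) = -49 + ((-3)**2 + 4*(-3) + 13*(-3)**(3/2) + 52*sqrt(-3)) = -49 + (9 - 12 + 13*(-3*I*sqrt(3)) + 52*(I*sqrt(3))) = -49 + (9 - 12 - 39*I*sqrt(3) + 52*I*sqrt(3)) = -49 + (-3 + 13*I*sqrt(3)) = -52 + 13*I*sqrt(3))
B(-233) + 380244 = (-52 + 13*I*sqrt(3)) + 380244 = 380192 + 13*I*sqrt(3)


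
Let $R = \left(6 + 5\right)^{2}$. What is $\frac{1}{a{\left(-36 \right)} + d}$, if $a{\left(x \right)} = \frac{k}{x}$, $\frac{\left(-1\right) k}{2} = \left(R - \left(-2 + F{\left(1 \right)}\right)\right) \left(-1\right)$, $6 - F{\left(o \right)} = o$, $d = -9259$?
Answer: $- \frac{9}{83390} \approx -0.00010793$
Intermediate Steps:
$F{\left(o \right)} = 6 - o$
$R = 121$ ($R = 11^{2} = 121$)
$k = 236$ ($k = - 2 \left(121 + \left(2 - \left(6 - 1\right)\right)\right) \left(-1\right) = - 2 \left(121 + \left(2 - 5\right)\right) \left(-1\right) = - 2 \left(121 - 3\right) \left(-1\right) = - 2 \cdot 118 \left(-1\right) = \left(-2\right) \left(-118\right) = 236$)
$a{\left(x \right)} = \frac{236}{x}$
$\frac{1}{a{\left(-36 \right)} + d} = \frac{1}{\frac{236}{-36} - 9259} = \frac{1}{236 \left(- \frac{1}{36}\right) - 9259} = \frac{1}{- \frac{59}{9} - 9259} = \frac{1}{- \frac{83390}{9}} = - \frac{9}{83390}$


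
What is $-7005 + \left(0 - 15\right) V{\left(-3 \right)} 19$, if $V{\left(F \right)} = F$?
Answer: $-6150$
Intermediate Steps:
$-7005 + \left(0 - 15\right) V{\left(-3 \right)} 19 = -7005 + \left(0 - 15\right) \left(-3\right) 19 = -7005 + \left(-15\right) \left(-3\right) 19 = -7005 + 45 \cdot 19 = -7005 + 855 = -6150$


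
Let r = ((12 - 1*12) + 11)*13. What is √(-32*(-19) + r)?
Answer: √751 ≈ 27.404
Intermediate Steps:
r = 143 (r = ((12 - 12) + 11)*13 = (0 + 11)*13 = 11*13 = 143)
√(-32*(-19) + r) = √(-32*(-19) + 143) = √(-1*(-608) + 143) = √(608 + 143) = √751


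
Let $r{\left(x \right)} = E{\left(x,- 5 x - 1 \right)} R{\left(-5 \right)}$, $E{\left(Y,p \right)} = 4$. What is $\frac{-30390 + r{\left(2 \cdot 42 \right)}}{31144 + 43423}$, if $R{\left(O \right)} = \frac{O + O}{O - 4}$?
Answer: $- \frac{273470}{671103} \approx -0.40749$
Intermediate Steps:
$R{\left(O \right)} = \frac{2 O}{-4 + O}$
$r{\left(x \right)} = \frac{40}{9}$ ($r{\left(x \right)} = 4 \cdot 2 \left(-5\right) \frac{1}{-4 - 5} = 4 \cdot 2 \left(-5\right) \frac{1}{-9} = 4 \cdot 2 \left(-5\right) \left(- \frac{1}{9}\right) = 4 \cdot \frac{10}{9} = \frac{40}{9}$)
$\frac{-30390 + r{\left(2 \cdot 42 \right)}}{31144 + 43423} = \frac{-30390 + \frac{40}{9}}{31144 + 43423} = - \frac{273470}{9 \cdot 74567} = \left(- \frac{273470}{9}\right) \frac{1}{74567} = - \frac{273470}{671103}$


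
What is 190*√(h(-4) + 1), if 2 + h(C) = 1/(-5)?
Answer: 38*I*√30 ≈ 208.13*I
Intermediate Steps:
h(C) = -11/5 (h(C) = -2 + 1/(-5) = -2 - ⅕ = -11/5)
190*√(h(-4) + 1) = 190*√(-11/5 + 1) = 190*√(-6/5) = 190*(I*√30/5) = 38*I*√30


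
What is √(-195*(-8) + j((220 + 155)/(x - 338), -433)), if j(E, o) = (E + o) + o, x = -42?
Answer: √1000711/38 ≈ 26.325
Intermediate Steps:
j(E, o) = E + 2*o
√(-195*(-8) + j((220 + 155)/(x - 338), -433)) = √(-195*(-8) + ((220 + 155)/(-42 - 338) + 2*(-433))) = √(1560 + (375/(-380) - 866)) = √(1560 + (375*(-1/380) - 866)) = √(1560 + (-75/76 - 866)) = √(1560 - 65891/76) = √(52669/76) = √1000711/38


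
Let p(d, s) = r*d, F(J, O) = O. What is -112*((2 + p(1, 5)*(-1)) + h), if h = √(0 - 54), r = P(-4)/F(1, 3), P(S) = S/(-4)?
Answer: -560/3 - 336*I*√6 ≈ -186.67 - 823.03*I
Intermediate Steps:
P(S) = -S/4 (P(S) = S*(-¼) = -S/4)
r = ⅓ (r = -¼*(-4)/3 = 1*(⅓) = ⅓ ≈ 0.33333)
p(d, s) = d/3
h = 3*I*√6 (h = √(-54) = 3*I*√6 ≈ 7.3485*I)
-112*((2 + p(1, 5)*(-1)) + h) = -112*((2 + ((⅓)*1)*(-1)) + 3*I*√6) = -112*((2 + (⅓)*(-1)) + 3*I*√6) = -112*((2 - ⅓) + 3*I*√6) = -112*(5/3 + 3*I*√6) = -560/3 - 336*I*√6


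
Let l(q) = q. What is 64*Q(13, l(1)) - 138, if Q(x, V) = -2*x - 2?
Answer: -1930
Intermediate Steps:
Q(x, V) = -2 - 2*x
64*Q(13, l(1)) - 138 = 64*(-2 - 2*13) - 138 = 64*(-2 - 26) - 138 = 64*(-28) - 138 = -1792 - 138 = -1930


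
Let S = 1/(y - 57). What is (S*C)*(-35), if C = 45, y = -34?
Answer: 225/13 ≈ 17.308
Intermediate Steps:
S = -1/91 (S = 1/(-34 - 57) = 1/(-91) = -1/91 ≈ -0.010989)
(S*C)*(-35) = -1/91*45*(-35) = -45/91*(-35) = 225/13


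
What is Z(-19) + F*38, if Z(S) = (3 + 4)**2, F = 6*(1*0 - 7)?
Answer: -1547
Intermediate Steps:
F = -42 (F = 6*(0 - 7) = 6*(-7) = -42)
Z(S) = 49 (Z(S) = 7**2 = 49)
Z(-19) + F*38 = 49 - 42*38 = 49 - 1596 = -1547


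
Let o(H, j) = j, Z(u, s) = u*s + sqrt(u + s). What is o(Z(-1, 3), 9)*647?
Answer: 5823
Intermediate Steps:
Z(u, s) = sqrt(s + u) + s*u (Z(u, s) = s*u + sqrt(s + u) = sqrt(s + u) + s*u)
o(Z(-1, 3), 9)*647 = 9*647 = 5823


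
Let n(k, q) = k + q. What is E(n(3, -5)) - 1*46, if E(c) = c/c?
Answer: -45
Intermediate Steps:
E(c) = 1
E(n(3, -5)) - 1*46 = 1 - 1*46 = 1 - 46 = -45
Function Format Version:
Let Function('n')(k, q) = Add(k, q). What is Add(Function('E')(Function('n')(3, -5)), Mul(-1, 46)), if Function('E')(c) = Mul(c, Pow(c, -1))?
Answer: -45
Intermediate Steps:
Function('E')(c) = 1
Add(Function('E')(Function('n')(3, -5)), Mul(-1, 46)) = Add(1, Mul(-1, 46)) = Add(1, -46) = -45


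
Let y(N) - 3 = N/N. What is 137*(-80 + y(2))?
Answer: -10412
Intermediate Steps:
y(N) = 4 (y(N) = 3 + N/N = 3 + 1 = 4)
137*(-80 + y(2)) = 137*(-80 + 4) = 137*(-76) = -10412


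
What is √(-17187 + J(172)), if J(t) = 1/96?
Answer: 23*I*√18714/24 ≈ 131.1*I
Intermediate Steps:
J(t) = 1/96
√(-17187 + J(172)) = √(-17187 + 1/96) = √(-1649951/96) = 23*I*√18714/24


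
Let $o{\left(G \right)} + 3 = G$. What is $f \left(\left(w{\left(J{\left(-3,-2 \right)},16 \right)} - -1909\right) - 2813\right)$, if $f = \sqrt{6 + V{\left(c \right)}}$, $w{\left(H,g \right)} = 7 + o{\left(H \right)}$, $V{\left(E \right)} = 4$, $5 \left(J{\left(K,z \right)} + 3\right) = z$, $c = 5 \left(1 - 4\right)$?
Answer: $- \frac{4517 \sqrt{10}}{5} \approx -2856.8$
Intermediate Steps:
$c = -15$ ($c = 5 \left(-3\right) = -15$)
$J{\left(K,z \right)} = -3 + \frac{z}{5}$
$o{\left(G \right)} = -3 + G$
$w{\left(H,g \right)} = 4 + H$ ($w{\left(H,g \right)} = 7 + \left(-3 + H\right) = 4 + H$)
$f = \sqrt{10}$ ($f = \sqrt{6 + 4} = \sqrt{10} \approx 3.1623$)
$f \left(\left(w{\left(J{\left(-3,-2 \right)},16 \right)} - -1909\right) - 2813\right) = \sqrt{10} \left(\left(\left(4 + \left(-3 + \frac{1}{5} \left(-2\right)\right)\right) - -1909\right) - 2813\right) = \sqrt{10} \left(\left(\left(4 - \frac{17}{5}\right) + 1909\right) - 2813\right) = \sqrt{10} \left(\left(\frac{3}{5} + 1909\right) - 2813\right) = \sqrt{10} \left(\frac{9548}{5} - 2813\right) = \sqrt{10} \left(- \frac{4517}{5}\right) = - \frac{4517 \sqrt{10}}{5}$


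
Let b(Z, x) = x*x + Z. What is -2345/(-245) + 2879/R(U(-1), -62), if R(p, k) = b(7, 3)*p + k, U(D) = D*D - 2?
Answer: -14927/546 ≈ -27.339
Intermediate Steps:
b(Z, x) = Z + x**2 (b(Z, x) = x**2 + Z = Z + x**2)
U(D) = -2 + D**2 (U(D) = D**2 - 2 = -2 + D**2)
R(p, k) = k + 16*p (R(p, k) = (7 + 3**2)*p + k = (7 + 9)*p + k = 16*p + k = k + 16*p)
-2345/(-245) + 2879/R(U(-1), -62) = -2345/(-245) + 2879/(-62 + 16*(-2 + (-1)**2)) = -2345*(-1/245) + 2879/(-62 + 16*(-2 + 1)) = 67/7 + 2879/(-62 + 16*(-1)) = 67/7 + 2879/(-62 - 16) = 67/7 + 2879/(-78) = 67/7 + 2879*(-1/78) = 67/7 - 2879/78 = -14927/546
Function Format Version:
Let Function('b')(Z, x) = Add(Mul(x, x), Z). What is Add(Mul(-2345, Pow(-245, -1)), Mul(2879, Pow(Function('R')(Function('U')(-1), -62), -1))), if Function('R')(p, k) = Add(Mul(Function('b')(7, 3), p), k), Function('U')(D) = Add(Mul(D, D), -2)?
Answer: Rational(-14927, 546) ≈ -27.339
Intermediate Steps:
Function('b')(Z, x) = Add(Z, Pow(x, 2)) (Function('b')(Z, x) = Add(Pow(x, 2), Z) = Add(Z, Pow(x, 2)))
Function('U')(D) = Add(-2, Pow(D, 2)) (Function('U')(D) = Add(Pow(D, 2), -2) = Add(-2, Pow(D, 2)))
Function('R')(p, k) = Add(k, Mul(16, p)) (Function('R')(p, k) = Add(Mul(Add(7, Pow(3, 2)), p), k) = Add(Mul(Add(7, 9), p), k) = Add(Mul(16, p), k) = Add(k, Mul(16, p)))
Add(Mul(-2345, Pow(-245, -1)), Mul(2879, Pow(Function('R')(Function('U')(-1), -62), -1))) = Add(Mul(-2345, Pow(-245, -1)), Mul(2879, Pow(Add(-62, Mul(16, Add(-2, Pow(-1, 2)))), -1))) = Add(Mul(-2345, Rational(-1, 245)), Mul(2879, Pow(Add(-62, Mul(16, Add(-2, 1))), -1))) = Add(Rational(67, 7), Mul(2879, Pow(Add(-62, Mul(16, -1)), -1))) = Add(Rational(67, 7), Mul(2879, Pow(Add(-62, -16), -1))) = Add(Rational(67, 7), Mul(2879, Pow(-78, -1))) = Add(Rational(67, 7), Mul(2879, Rational(-1, 78))) = Add(Rational(67, 7), Rational(-2879, 78)) = Rational(-14927, 546)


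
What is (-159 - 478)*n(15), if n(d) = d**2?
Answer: -143325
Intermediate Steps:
(-159 - 478)*n(15) = (-159 - 478)*15**2 = -637*225 = -143325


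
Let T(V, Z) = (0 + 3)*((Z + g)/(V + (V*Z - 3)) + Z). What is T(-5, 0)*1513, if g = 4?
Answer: -4539/2 ≈ -2269.5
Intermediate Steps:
T(V, Z) = 3*Z + 3*(4 + Z)/(-3 + V + V*Z) (T(V, Z) = (0 + 3)*((Z + 4)/(V + (V*Z - 3)) + Z) = 3*((4 + Z)/(V + (-3 + V*Z)) + Z) = 3*((4 + Z)/(-3 + V + V*Z) + Z) = 3*(Z + (4 + Z)/(-3 + V + V*Z)) = 3*Z + 3*(4 + Z)/(-3 + V + V*Z))
T(-5, 0)*1513 = (3*(4 - 2*0 - 5*0 - 5*0²)/(-3 - 5 - 5*0))*1513 = (3*(4 + 0 + 0 - 5*0)/(-3 - 5 + 0))*1513 = (3*(4 + 0 + 0 + 0)/(-8))*1513 = (3*(-⅛)*4)*1513 = -3/2*1513 = -4539/2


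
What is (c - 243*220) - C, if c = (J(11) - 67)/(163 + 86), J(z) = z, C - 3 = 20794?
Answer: -18490049/249 ≈ -74257.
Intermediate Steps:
C = 20797 (C = 3 + 20794 = 20797)
c = -56/249 (c = (11 - 67)/(163 + 86) = -56/249 ≈ -0.22490)
(c - 243*220) - C = (-56/249 - 243*220) - 1*20797 = (-56/249 - 53460) - 20797 = -13311596/249 - 20797 = -18490049/249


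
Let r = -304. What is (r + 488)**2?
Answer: 33856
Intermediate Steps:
(r + 488)**2 = (-304 + 488)**2 = 184**2 = 33856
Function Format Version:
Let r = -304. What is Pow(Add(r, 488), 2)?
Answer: 33856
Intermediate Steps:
Pow(Add(r, 488), 2) = Pow(Add(-304, 488), 2) = Pow(184, 2) = 33856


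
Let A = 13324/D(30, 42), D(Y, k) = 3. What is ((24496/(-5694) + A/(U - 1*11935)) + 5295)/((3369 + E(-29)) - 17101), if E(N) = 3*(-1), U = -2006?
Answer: -209975299121/545142520845 ≈ -0.38518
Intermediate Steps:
E(N) = -3
A = 13324/3 ≈ 4441.3
((24496/(-5694) + A/(U - 1*11935)) + 5295)/((3369 + E(-29)) - 17101) = ((24496/(-5694) + 13324/(3*(-2006 - 1*11935))) + 5295)/((3369 - 3) - 17101) = ((24496*(-1/5694) + 13324/(3*(-2006 - 11935))) + 5295)/(3366 - 17101) = ((-12248/2847 + (13324/3)/(-13941)) + 5295)/(-13735) = ((-12248/2847 + (13324/3)*(-1/13941)) + 5295)*(-1/13735) = ((-12248/2847 - 13324/41823) + 5295)*(-1/13735) = (-183393844/39690027 + 5295)*(-1/13735) = (209975299121/39690027)*(-1/13735) = -209975299121/545142520845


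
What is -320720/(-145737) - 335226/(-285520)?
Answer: 70213402981/20805414120 ≈ 3.3748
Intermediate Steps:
-320720/(-145737) - 335226/(-285520) = -320720*(-1/145737) - 335226*(-1/285520) = 320720/145737 + 167613/142760 = 70213402981/20805414120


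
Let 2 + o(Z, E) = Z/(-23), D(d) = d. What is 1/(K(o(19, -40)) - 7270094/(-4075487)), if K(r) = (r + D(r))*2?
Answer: -7210477/68647266 ≈ -0.10504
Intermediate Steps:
o(Z, E) = -2 - Z/23 (o(Z, E) = -2 + Z/(-23) = -2 + Z*(-1/23) = -2 - Z/23)
K(r) = 4*r (K(r) = (r + r)*2 = (2*r)*2 = 4*r)
1/(K(o(19, -40)) - 7270094/(-4075487)) = 1/(4*(-2 - 1/23*19) - 7270094/(-4075487)) = 1/(4*(-2 - 19/23) - 7270094*(-1/4075487)) = 1/(4*(-65/23) + 559238/313499) = 1/(-260/23 + 559238/313499) = 1/(-68647266/7210477) = -7210477/68647266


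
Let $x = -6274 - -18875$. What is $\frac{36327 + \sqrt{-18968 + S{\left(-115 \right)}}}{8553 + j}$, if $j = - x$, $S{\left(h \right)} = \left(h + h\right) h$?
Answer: $- \frac{36327}{4048} - \frac{\sqrt{7482}}{4048} \approx -8.9954$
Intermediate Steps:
$S{\left(h \right)} = 2 h^{2}$ ($S{\left(h \right)} = 2 h h = 2 h^{2}$)
$x = 12601$ ($x = -6274 + 18875 = 12601$)
$j = -12601$ ($j = \left(-1\right) 12601 = -12601$)
$\frac{36327 + \sqrt{-18968 + S{\left(-115 \right)}}}{8553 + j} = \frac{36327 + \sqrt{-18968 + 2 \left(-115\right)^{2}}}{8553 - 12601} = \frac{36327 + \sqrt{-18968 + 2 \cdot 13225}}{-4048} = \left(36327 + \sqrt{-18968 + 26450}\right) \left(- \frac{1}{4048}\right) = \left(36327 + \sqrt{7482}\right) \left(- \frac{1}{4048}\right) = - \frac{36327}{4048} - \frac{\sqrt{7482}}{4048}$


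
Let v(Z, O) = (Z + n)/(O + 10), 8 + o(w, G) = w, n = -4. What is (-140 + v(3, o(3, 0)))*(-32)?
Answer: 22432/5 ≈ 4486.4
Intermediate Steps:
o(w, G) = -8 + w
v(Z, O) = (-4 + Z)/(10 + O) (v(Z, O) = (Z - 4)/(O + 10) = (-4 + Z)/(10 + O))
(-140 + v(3, o(3, 0)))*(-32) = (-140 + (-4 + 3)/(10 + (-8 + 3)))*(-32) = (-140 - 1/(10 - 5))*(-32) = (-140 - 1/5)*(-32) = (-140 + (⅕)*(-1))*(-32) = (-140 - ⅕)*(-32) = -701/5*(-32) = 22432/5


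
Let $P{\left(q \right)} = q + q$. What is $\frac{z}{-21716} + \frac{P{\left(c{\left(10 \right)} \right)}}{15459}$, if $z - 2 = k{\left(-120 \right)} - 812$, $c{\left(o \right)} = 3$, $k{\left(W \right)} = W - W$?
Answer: $\frac{2108681}{55951274} \approx 0.037688$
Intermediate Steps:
$k{\left(W \right)} = 0$
$z = -810$ ($z = 2 + \left(0 - 812\right) = 2 - 812 = -810$)
$P{\left(q \right)} = 2 q$
$\frac{z}{-21716} + \frac{P{\left(c{\left(10 \right)} \right)}}{15459} = - \frac{810}{-21716} + \frac{2 \cdot 3}{15459} = \left(-810\right) \left(- \frac{1}{21716}\right) + 6 \cdot \frac{1}{15459} = \frac{405}{10858} + \frac{2}{5153} = \frac{2108681}{55951274}$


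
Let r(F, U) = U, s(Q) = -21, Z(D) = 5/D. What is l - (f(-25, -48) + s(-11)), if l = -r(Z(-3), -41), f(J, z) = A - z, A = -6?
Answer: 20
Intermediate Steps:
f(J, z) = -6 - z
l = 41 (l = -1*(-41) = 41)
l - (f(-25, -48) + s(-11)) = 41 - ((-6 - 1*(-48)) - 21) = 41 - ((-6 + 48) - 21) = 41 - (42 - 21) = 41 - 1*21 = 41 - 21 = 20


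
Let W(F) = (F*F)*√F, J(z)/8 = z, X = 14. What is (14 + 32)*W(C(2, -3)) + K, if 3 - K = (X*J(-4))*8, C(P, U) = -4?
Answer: 3587 + 1472*I ≈ 3587.0 + 1472.0*I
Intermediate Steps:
J(z) = 8*z
W(F) = F^(5/2) (W(F) = F²*√F = F^(5/2))
K = 3587 (K = 3 - 14*(8*(-4))*8 = 3 - 14*(-32)*8 = 3 - (-448)*8 = 3 - 1*(-3584) = 3 + 3584 = 3587)
(14 + 32)*W(C(2, -3)) + K = (14 + 32)*(-4)^(5/2) + 3587 = 46*(32*I) + 3587 = 1472*I + 3587 = 3587 + 1472*I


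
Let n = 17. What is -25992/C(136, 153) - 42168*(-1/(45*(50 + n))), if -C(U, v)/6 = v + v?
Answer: 160274/5695 ≈ 28.143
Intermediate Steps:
C(U, v) = -12*v (C(U, v) = -6*(v + v) = -12*v)
-25992/C(136, 153) - 42168*(-1/(45*(50 + n))) = -25992/((-12*153)) - 42168*(-1/(45*(50 + 17))) = -25992/(-1836) - 42168/(67*(-45)) = -25992*(-1/1836) - 42168/(-3015) = 722/51 - 42168*(-1/3015) = 722/51 + 14056/1005 = 160274/5695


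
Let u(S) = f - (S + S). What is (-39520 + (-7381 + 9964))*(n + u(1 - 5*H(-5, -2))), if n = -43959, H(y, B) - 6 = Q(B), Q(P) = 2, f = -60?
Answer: 1623048717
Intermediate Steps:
H(y, B) = 8 (H(y, B) = 6 + 2 = 8)
u(S) = -60 - 2*S (u(S) = -60 - (S + S) = -60 - 2*S)
(-39520 + (-7381 + 9964))*(n + u(1 - 5*H(-5, -2))) = (-39520 + (-7381 + 9964))*(-43959 + (-60 - 2*(1 - 5*8))) = (-39520 + 2583)*(-43959 + (-60 - 2*(1 - 40))) = -36937*(-43959 + (-60 - 2*(-39))) = -36937*(-43959 + (-60 + 78)) = -36937*(-43959 + 18) = -36937*(-43941) = 1623048717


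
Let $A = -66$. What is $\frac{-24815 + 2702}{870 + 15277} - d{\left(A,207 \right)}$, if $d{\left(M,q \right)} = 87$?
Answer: $- \frac{1426902}{16147} \approx -88.37$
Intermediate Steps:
$\frac{-24815 + 2702}{870 + 15277} - d{\left(A,207 \right)} = \frac{-24815 + 2702}{870 + 15277} - 87 = - \frac{22113}{16147} - 87 = - \frac{1426902}{16147}$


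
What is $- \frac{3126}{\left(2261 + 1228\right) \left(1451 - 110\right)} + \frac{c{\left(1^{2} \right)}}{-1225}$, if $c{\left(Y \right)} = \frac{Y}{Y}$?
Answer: $- \frac{2836033}{1910489175} \approx -0.0014845$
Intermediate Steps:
$c{\left(Y \right)} = 1$
$- \frac{3126}{\left(2261 + 1228\right) \left(1451 - 110\right)} + \frac{c{\left(1^{2} \right)}}{-1225} = - \frac{3126}{\left(2261 + 1228\right) \left(1451 - 110\right)} + 1 \frac{1}{-1225} = - \frac{3126}{3489 \cdot 1341} + 1 \left(- \frac{1}{1225}\right) = - \frac{3126}{4678749} - \frac{1}{1225} = \left(-3126\right) \frac{1}{4678749} - \frac{1}{1225} = - \frac{1042}{1559583} - \frac{1}{1225} = - \frac{2836033}{1910489175}$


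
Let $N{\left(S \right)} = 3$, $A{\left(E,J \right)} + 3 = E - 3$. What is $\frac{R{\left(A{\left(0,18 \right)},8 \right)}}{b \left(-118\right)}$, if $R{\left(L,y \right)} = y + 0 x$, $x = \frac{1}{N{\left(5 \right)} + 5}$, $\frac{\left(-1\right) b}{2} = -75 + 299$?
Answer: $\frac{1}{6608} \approx 0.00015133$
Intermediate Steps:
$A{\left(E,J \right)} = -6 + E$ ($A{\left(E,J \right)} = -3 + \left(E - 3\right) = -3 + \left(-3 + E\right) = -6 + E$)
$b = -448$ ($b = - 2 \left(-75 + 299\right) = \left(-2\right) 224 = -448$)
$x = \frac{1}{8}$ ($x = \frac{1}{3 + 5} = \frac{1}{8} \approx 0.125$)
$R{\left(L,y \right)} = y$ ($R{\left(L,y \right)} = y + 0 \cdot \frac{1}{8} = y + 0 = y$)
$\frac{R{\left(A{\left(0,18 \right)},8 \right)}}{b \left(-118\right)} = \frac{8}{\left(-448\right) \left(-118\right)} = \frac{8}{52864} = 8 \cdot \frac{1}{52864} = \frac{1}{6608}$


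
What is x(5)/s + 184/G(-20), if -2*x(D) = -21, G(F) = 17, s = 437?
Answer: 161173/14858 ≈ 10.848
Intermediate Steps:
x(D) = 21/2 (x(D) = -1/2*(-21) = 21/2)
x(5)/s + 184/G(-20) = (21/2)/437 + 184/17 = (21/2)*(1/437) + 184*(1/17) = 21/874 + 184/17 = 161173/14858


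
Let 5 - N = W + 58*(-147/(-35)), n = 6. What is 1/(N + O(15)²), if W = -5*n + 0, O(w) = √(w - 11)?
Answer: -5/1023 ≈ -0.0048876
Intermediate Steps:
O(w) = √(-11 + w)
W = -30 (W = -5*6 + 0 = -30 + 0 = -30)
N = -1043/5 (N = 5 - (-30 + 58*(-147/(-35))) = 5 - (-30 + 58*(-147*(-1/35))) = 5 - (-30 + 58*(21/5)) = 5 - (-30 + 1218/5) = 5 - 1*1068/5 = 5 - 1068/5 = -1043/5 ≈ -208.60)
1/(N + O(15)²) = 1/(-1043/5 + (√(-11 + 15))²) = 1/(-1043/5 + (√4)²) = 1/(-1043/5 + 2²) = 1/(-1043/5 + 4) = 1/(-1023/5) = -5/1023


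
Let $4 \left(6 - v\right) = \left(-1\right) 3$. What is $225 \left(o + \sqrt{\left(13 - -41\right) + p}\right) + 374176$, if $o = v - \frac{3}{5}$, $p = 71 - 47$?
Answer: $\frac{1502239}{4} + 225 \sqrt{78} \approx 3.7755 \cdot 10^{5}$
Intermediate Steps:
$p = 24$
$v = \frac{27}{4}$ ($v = 6 - \frac{\left(-1\right) 3}{4} = 6 - - \frac{3}{4} = 6 + \frac{3}{4} = \frac{27}{4} \approx 6.75$)
$o = \frac{123}{20}$ ($o = \frac{27}{4} - \frac{3}{5} = \frac{123}{20} \approx 6.15$)
$225 \left(o + \sqrt{\left(13 - -41\right) + p}\right) + 374176 = 225 \left(\frac{123}{20} + \sqrt{\left(13 - -41\right) + 24}\right) + 374176 = 225 \left(\frac{123}{20} + \sqrt{\left(13 + 41\right) + 24}\right) + 374176 = 225 \left(\frac{123}{20} + \sqrt{54 + 24}\right) + 374176 = 225 \left(\frac{123}{20} + \sqrt{78}\right) + 374176 = \left(\frac{5535}{4} + 225 \sqrt{78}\right) + 374176 = \frac{1502239}{4} + 225 \sqrt{78}$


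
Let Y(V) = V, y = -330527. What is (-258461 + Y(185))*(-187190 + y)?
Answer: 133713875892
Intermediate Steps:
(-258461 + Y(185))*(-187190 + y) = (-258461 + 185)*(-187190 - 330527) = -258276*(-517717) = 133713875892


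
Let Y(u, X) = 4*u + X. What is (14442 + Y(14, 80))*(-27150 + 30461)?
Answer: 48267758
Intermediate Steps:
Y(u, X) = X + 4*u
(14442 + Y(14, 80))*(-27150 + 30461) = (14442 + (80 + 4*14))*(-27150 + 30461) = (14442 + (80 + 56))*3311 = (14442 + 136)*3311 = 14578*3311 = 48267758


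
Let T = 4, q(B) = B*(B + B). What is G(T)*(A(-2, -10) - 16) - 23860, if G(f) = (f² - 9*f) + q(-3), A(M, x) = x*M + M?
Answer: -23864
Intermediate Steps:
q(B) = 2*B² (q(B) = B*(2*B) = 2*B²)
A(M, x) = M + M*x (A(M, x) = M*x + M = M + M*x)
G(f) = 18 + f² - 9*f (G(f) = (f² - 9*f) + 2*(-3)² = (f² - 9*f) + 2*9 = (f² - 9*f) + 18 = 18 + f² - 9*f)
G(T)*(A(-2, -10) - 16) - 23860 = (18 + 4² - 9*4)*(-2*(1 - 10) - 16) - 23860 = (18 + 16 - 36)*(-2*(-9) - 16) - 23860 = -2*(18 - 16) - 23860 = -2*2 - 23860 = -4 - 23860 = -23864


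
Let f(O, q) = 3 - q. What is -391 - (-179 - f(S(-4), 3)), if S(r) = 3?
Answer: -212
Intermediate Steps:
-391 - (-179 - f(S(-4), 3)) = -391 - (-179 - (3 - 1*3)) = -391 - (-179 - (3 - 3)) = -391 - (-179 - 1*0) = -391 - (-179 + 0) = -391 - 1*(-179) = -391 + 179 = -212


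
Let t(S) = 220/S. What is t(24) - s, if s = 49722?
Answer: -298277/6 ≈ -49713.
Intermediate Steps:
t(24) - s = 220/24 - 1*49722 = 220*(1/24) - 49722 = 55/6 - 49722 = -298277/6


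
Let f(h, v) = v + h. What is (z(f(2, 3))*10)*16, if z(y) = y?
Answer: 800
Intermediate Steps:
f(h, v) = h + v
(z(f(2, 3))*10)*16 = ((2 + 3)*10)*16 = (5*10)*16 = 50*16 = 800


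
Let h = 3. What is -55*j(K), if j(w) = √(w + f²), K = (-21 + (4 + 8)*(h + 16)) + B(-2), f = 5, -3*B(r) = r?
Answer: -55*√2094/3 ≈ -838.94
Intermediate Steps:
B(r) = -r/3
K = 623/3 (K = (-21 + (4 + 8)*(3 + 16)) - ⅓*(-2) = (-21 + 12*19) + ⅔ = (-21 + 228) + ⅔ = 207 + ⅔ = 623/3 ≈ 207.67)
j(w) = √(25 + w) (j(w) = √(w + 5²) = √(w + 25) = √(25 + w))
-55*j(K) = -55*√(25 + 623/3) = -55*√2094/3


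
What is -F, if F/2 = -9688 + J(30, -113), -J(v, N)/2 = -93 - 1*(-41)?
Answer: 19168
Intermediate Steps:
J(v, N) = 104 (J(v, N) = -2*(-93 - 1*(-41)) = -2*(-93 + 41) = -2*(-52) = 104)
F = -19168 (F = 2*(-9688 + 104) = 2*(-9584) = -19168)
-F = -1*(-19168) = 19168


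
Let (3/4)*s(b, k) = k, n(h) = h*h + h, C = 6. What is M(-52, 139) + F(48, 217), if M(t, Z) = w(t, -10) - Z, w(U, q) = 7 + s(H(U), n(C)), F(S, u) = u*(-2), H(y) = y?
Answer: -510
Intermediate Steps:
F(S, u) = -2*u
n(h) = h + h² (n(h) = h² + h = h + h²)
s(b, k) = 4*k/3
w(U, q) = 63 (w(U, q) = 7 + 4*(6*(1 + 6))/3 = 7 + 4*(6*7)/3 = 7 + (4/3)*42 = 7 + 56 = 63)
M(t, Z) = 63 - Z
M(-52, 139) + F(48, 217) = (63 - 1*139) - 2*217 = (63 - 139) - 434 = -76 - 434 = -510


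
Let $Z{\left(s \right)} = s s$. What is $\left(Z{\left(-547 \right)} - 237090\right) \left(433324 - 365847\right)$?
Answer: $4191603763$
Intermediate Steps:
$Z{\left(s \right)} = s^{2}$
$\left(Z{\left(-547 \right)} - 237090\right) \left(433324 - 365847\right) = \left(\left(-547\right)^{2} - 237090\right) \left(433324 - 365847\right) = \left(299209 - 237090\right) 67477 = 62119 \cdot 67477 = 4191603763$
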